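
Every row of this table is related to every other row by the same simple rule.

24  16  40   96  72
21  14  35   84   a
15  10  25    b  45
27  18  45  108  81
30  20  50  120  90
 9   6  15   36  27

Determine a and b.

a = 63, b = 60

Each row is a constant multiple of every other row — this is a multiplication table with the headers hidden.
Row 2 is 35/40 = 7/8 times row 1, so its entry in column 5 is 72 × 7/8 = 63.
Row 3 is 25/40 = 5/8 times row 1, so its entry in column 4 is 96 × 5/8 = 60.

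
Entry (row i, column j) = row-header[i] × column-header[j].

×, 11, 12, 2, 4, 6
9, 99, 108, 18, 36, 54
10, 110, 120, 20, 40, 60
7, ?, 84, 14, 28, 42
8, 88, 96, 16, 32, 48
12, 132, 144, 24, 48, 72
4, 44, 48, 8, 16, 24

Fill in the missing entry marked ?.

77

7 × 11 = 77.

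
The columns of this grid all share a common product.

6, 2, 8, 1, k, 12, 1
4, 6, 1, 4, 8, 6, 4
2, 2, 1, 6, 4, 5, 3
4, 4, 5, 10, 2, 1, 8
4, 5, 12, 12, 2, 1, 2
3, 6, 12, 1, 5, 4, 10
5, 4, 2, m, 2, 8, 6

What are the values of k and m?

Columns 1 and 7 each multiply to 11520, so every column has product 11520.
Column 5: 8×4×2×2×5×2 = 1280, so the missing entry is 11520 ÷ 1280 = 9.
Column 4: 1×4×6×10×12×1 = 2880, so the missing entry is 11520 ÷ 2880 = 4.

k = 9, m = 4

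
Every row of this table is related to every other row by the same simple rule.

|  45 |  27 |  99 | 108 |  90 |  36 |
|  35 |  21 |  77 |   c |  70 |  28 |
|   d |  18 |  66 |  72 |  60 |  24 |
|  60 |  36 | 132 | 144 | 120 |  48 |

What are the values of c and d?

Each row is a constant multiple of every other row — this is a multiplication table with the headers hidden.
Row 2 is 77/99 = 7/9 times row 1, so its entry in column 4 is 108 × 7/9 = 84.
Row 3 is 66/99 = 2/3 times row 1, so its entry in column 1 is 45 × 2/3 = 30.

c = 84, d = 30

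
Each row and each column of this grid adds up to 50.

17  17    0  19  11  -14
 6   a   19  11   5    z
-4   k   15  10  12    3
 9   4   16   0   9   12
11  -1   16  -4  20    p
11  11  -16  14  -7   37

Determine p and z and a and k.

The known cells in row 5 total 42, leaving 50 − 42 = 8 for the blank.
The known cells in row 3 total 36, leaving 50 − 36 = 14 for the blank.
The known cells in column 2 total 45, leaving 50 − 45 = 5 for the blank.
The known cells in row 2 total 46, leaving 50 − 46 = 4 for the blank.

p = 8, z = 4, a = 5, k = 14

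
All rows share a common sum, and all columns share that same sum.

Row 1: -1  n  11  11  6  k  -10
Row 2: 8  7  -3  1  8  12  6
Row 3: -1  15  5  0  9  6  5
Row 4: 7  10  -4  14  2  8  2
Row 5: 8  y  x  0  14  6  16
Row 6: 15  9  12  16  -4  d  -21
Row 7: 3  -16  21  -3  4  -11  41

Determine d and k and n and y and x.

d = 12, k = 6, n = 16, y = -2, x = -3

Rows 2 and 3 both sum to 39, so that's the common total.
Row 6 has 15 + 9 + 12 + 16 − 4 − 21 = 27; the blank must be 39 − 27 = 12.
Column 3 has 11 − 3 + 5 − 4 + 12 + 21 = 42; the blank must be 39 − 42 = -3.
Column 6 has 12 + 6 + 8 + 6 + 12 − 11 = 33; the blank must be 39 − 33 = 6.
Row 1 has -1 + 11 + 11 + 6 + 6 − 10 = 23; the blank must be 39 − 23 = 16.
Row 5 has 8 − 3 + 0 + 14 + 6 + 16 = 41; the blank must be 39 − 41 = -2.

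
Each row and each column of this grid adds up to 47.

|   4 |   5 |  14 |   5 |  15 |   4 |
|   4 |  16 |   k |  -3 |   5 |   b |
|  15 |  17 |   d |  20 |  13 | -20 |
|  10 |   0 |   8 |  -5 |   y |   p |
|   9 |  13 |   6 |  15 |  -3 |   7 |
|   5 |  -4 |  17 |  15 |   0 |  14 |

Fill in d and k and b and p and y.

The known cells in column 5 total 30, leaving 47 − 30 = 17 for the blank.
The known cells in row 3 total 45, leaving 47 − 45 = 2 for the blank.
The known cells in column 3 total 47, leaving 47 − 47 = 0 for the blank.
The known cells in row 2 total 22, leaving 47 − 22 = 25 for the blank.
The known cells in row 4 total 30, leaving 47 − 30 = 17 for the blank.

d = 2, k = 0, b = 25, p = 17, y = 17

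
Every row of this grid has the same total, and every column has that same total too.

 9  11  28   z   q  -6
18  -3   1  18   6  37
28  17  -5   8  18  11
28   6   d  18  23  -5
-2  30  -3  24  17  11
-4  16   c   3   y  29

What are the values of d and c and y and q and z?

Rows 2 and 3 both sum to 77, so that's the common total.
Column 4: 18 + 8 + 18 + 24 + 3 = 71, so its missing entry is 77 − 71 = 6.
Row 1: 9 + 11 + 28 + 6 − 6 = 48, so its missing entry is 77 − 48 = 29.
Column 5: 29 + 6 + 18 + 23 + 17 = 93, so its missing entry is 77 − 93 = -16.
Row 4: 28 + 6 + 18 + 23 − 5 = 70, so its missing entry is 77 − 70 = 7.
Row 6: -4 + 16 + 3 − 16 + 29 = 28, so its missing entry is 77 − 28 = 49.

d = 7, c = 49, y = -16, q = 29, z = 6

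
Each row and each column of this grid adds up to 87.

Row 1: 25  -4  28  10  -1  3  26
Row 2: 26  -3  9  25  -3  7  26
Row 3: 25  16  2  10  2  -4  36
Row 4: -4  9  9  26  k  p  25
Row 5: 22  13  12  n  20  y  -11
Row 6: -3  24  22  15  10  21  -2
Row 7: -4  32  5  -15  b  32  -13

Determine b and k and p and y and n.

b = 50, k = 9, p = 13, y = 15, n = 16

Column 4: 10 + 25 + 10 + 26 + 15 − 15 = 71, so its missing entry is 87 − 71 = 16.
Row 7: -4 + 32 + 5 − 15 + 32 − 13 = 37, so its missing entry is 87 − 37 = 50.
Column 5: -1 − 3 + 2 + 20 + 10 + 50 = 78, so its missing entry is 87 − 78 = 9.
Row 5: 22 + 13 + 12 + 16 + 20 − 11 = 72, so its missing entry is 87 − 72 = 15.
Row 4: -4 + 9 + 9 + 26 + 9 + 25 = 74, so its missing entry is 87 − 74 = 13.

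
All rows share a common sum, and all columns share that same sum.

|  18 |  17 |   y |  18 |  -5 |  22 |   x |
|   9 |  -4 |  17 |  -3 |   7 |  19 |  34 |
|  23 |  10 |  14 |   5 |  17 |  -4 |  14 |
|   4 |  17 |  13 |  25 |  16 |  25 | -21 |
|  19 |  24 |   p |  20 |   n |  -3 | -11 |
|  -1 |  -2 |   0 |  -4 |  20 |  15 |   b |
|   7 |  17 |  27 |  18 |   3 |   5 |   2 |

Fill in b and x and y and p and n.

Rows 2 and 3 both sum to 79, so that's the common total.
The known cells in column 5 total 58, leaving 79 − 58 = 21 for the blank.
The known cells in row 5 total 70, leaving 79 − 70 = 9 for the blank.
The known cells in column 3 total 80, leaving 79 − 80 = -1 for the blank.
The known cells in row 1 total 69, leaving 79 − 69 = 10 for the blank.
The known cells in row 6 total 28, leaving 79 − 28 = 51 for the blank.

b = 51, x = 10, y = -1, p = 9, n = 21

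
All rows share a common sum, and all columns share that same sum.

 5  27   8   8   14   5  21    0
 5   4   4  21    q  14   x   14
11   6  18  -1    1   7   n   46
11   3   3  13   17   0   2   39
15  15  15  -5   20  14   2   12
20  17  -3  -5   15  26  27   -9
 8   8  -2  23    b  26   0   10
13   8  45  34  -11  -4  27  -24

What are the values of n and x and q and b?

n = 0, x = 9, q = 17, b = 15

Rows 1 and 4 both sum to 88, so that's the common total.
The known cells in row 3 total 88, leaving 88 − 88 = 0 for the blank.
The known cells in column 7 total 79, leaving 88 − 79 = 9 for the blank.
The known cells in row 7 total 73, leaving 88 − 73 = 15 for the blank.
The known cells in row 2 total 71, leaving 88 − 71 = 17 for the blank.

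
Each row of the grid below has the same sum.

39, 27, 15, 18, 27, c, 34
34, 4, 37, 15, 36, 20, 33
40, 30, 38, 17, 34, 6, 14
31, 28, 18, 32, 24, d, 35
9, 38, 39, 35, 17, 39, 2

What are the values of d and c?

d = 11, c = 19

Row 3 sums to 179 and so does row 5; that's the common total.
In row 4 the known cells total 168, leaving 179 − 168 = 11.
In row 1 the known cells total 160, leaving 179 − 160 = 19.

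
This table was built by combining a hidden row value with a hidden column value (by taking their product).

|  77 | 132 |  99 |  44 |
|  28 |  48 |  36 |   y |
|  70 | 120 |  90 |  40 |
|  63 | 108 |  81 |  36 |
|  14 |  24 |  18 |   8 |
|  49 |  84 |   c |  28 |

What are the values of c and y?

c = 63, y = 16

Each row is a constant multiple of every other row — this is a multiplication table with the headers hidden.
Row 6 is 84/132 = 7/11 times row 1, so its entry in column 3 is 99 × 7/11 = 63.
Row 2 is 48/132 = 4/11 times row 1, so its entry in column 4 is 44 × 4/11 = 16.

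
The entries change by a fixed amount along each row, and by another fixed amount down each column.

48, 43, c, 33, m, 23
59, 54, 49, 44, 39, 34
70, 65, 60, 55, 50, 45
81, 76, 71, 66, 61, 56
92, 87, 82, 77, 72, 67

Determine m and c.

m = 28, c = 38

Along each row the entries change by -5 per step; down each column they change by 11.
Row 1: from 48 at column 1, stepping by -5 to column 5 gives 28.
Row 1: from 48 at column 1, stepping by -5 to column 3 gives 38.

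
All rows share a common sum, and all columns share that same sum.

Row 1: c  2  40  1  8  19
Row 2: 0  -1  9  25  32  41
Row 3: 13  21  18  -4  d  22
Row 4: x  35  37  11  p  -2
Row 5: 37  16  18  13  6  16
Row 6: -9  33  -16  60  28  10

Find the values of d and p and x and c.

Rows 2 and 5 both sum to 106, so that's the common total.
The known cells in row 1 total 70, leaving 106 − 70 = 36 for the blank.
The known cells in row 3 total 70, leaving 106 − 70 = 36 for the blank.
The known cells in column 5 total 110, leaving 106 − 110 = -4 for the blank.
The known cells in row 4 total 77, leaving 106 − 77 = 29 for the blank.

d = 36, p = -4, x = 29, c = 36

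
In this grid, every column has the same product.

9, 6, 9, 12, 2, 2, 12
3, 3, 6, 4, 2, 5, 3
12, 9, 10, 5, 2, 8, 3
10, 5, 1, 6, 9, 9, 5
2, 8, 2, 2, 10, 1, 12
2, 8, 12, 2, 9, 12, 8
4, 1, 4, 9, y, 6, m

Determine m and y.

m = 1, y = 8

Columns 2 and 6 each multiply to 51840, so every column has product 51840.
Column 7: 12×3×3×5×12×8 = 51840, so the missing entry is 51840 ÷ 51840 = 1.
Column 5: 2×2×2×9×10×9 = 6480, so the missing entry is 51840 ÷ 6480 = 8.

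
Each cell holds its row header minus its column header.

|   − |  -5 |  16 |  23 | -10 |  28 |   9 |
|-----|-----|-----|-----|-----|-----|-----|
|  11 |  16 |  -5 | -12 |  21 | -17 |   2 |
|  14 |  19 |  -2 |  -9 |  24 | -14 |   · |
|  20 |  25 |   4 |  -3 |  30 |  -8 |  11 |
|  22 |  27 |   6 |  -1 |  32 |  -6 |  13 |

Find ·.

5

14 − 9 = 5.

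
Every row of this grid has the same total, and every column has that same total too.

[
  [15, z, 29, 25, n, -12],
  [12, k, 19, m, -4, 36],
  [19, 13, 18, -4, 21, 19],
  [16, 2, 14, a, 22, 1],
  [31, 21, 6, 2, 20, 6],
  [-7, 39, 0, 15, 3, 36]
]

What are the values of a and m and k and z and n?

Rows 3 and 5 both sum to 86, so that's the common total.
Column 5 has -4 + 21 + 22 + 20 + 3 = 62; the blank must be 86 − 62 = 24.
Row 1 has 15 + 29 + 25 + 24 − 12 = 81; the blank must be 86 − 81 = 5.
Column 2 has 5 + 13 + 2 + 21 + 39 = 80; the blank must be 86 − 80 = 6.
Row 4 has 16 + 2 + 14 + 22 + 1 = 55; the blank must be 86 − 55 = 31.
Row 2 has 12 + 6 + 19 − 4 + 36 = 69; the blank must be 86 − 69 = 17.

a = 31, m = 17, k = 6, z = 5, n = 24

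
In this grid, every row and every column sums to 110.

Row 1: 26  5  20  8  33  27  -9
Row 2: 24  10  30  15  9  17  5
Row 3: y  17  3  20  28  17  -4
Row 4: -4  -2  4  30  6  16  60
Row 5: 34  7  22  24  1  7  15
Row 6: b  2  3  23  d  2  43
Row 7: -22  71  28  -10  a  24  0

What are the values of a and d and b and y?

Row 3 has 17 + 3 + 20 + 28 + 17 − 4 = 81; the blank must be 110 − 81 = 29.
Column 1 has 26 + 24 + 29 − 4 + 34 − 22 = 87; the blank must be 110 − 87 = 23.
Row 6 has 23 + 2 + 3 + 23 + 2 + 43 = 96; the blank must be 110 − 96 = 14.
Row 7 has -22 + 71 + 28 − 10 + 24 + 0 = 91; the blank must be 110 − 91 = 19.

a = 19, d = 14, b = 23, y = 29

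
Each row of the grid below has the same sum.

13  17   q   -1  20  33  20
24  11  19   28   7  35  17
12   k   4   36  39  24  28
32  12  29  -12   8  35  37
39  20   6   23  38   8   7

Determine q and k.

The complete rows each total 141.
Row 1 is missing 141 − 102 = 39 (since 13 + 17 − 1 + 20 + 33 + 20 = 102).
Row 3 is missing 141 − 143 = -2 (since 12 + 4 + 36 + 39 + 24 + 28 = 143).

q = 39, k = -2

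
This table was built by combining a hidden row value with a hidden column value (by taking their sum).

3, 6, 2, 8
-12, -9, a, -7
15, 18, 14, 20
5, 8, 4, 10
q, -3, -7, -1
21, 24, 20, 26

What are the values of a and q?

The difference between any two rows is the same in every column — this is an addition table with the headers hidden.
Row 2 minus row 1 is -9 − 6 = -15, so its entry in column 3 is 2 + (-15) = -13.
Row 5 minus row 1 is -3 − 6 = -9, so its entry in column 1 is 3 + (-9) = -6.

a = -13, q = -6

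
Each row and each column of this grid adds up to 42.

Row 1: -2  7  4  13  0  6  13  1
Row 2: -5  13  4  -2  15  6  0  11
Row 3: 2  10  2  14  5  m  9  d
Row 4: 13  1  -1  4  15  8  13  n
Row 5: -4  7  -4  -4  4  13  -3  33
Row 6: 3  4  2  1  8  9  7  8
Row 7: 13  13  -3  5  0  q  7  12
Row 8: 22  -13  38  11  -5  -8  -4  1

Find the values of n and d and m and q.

n = -11, d = -13, m = 13, q = -5

Row 4: 13 + 1 − 1 + 4 + 15 + 8 + 13 = 53, so its missing entry is 42 − 53 = -11.
Row 7: 13 + 13 − 3 + 5 + 0 + 7 + 12 = 47, so its missing entry is 42 − 47 = -5.
Column 6: 6 + 6 + 8 + 13 + 9 − 5 − 8 = 29, so its missing entry is 42 − 29 = 13.
Row 3: 2 + 10 + 2 + 14 + 5 + 13 + 9 = 55, so its missing entry is 42 − 55 = -13.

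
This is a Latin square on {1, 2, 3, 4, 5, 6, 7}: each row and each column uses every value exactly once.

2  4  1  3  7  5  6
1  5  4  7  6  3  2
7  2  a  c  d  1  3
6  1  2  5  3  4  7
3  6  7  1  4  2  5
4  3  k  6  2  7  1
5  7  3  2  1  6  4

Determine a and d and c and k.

a = 6, d = 5, c = 4, k = 5

Cell (3,4): column 4 already has {1, 2, 3, 5, 6, 7} → 4.
For row 3, column 5: column 5 already has {1, 2, 3, 4, 6, 7}; that leaves 5.
Cell (6,3): row 6 already has {1, 2, 3, 4, 6, 7} → 5.
Cell (3,3): row 3 already has {1, 2, 3, 4, 5, 7} → 6.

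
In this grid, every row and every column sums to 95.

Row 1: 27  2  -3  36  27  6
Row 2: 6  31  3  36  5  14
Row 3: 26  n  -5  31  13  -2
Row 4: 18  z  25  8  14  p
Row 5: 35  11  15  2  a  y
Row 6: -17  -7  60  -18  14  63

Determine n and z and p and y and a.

n = 32, z = 26, p = 4, y = 10, a = 22

Column 5: 27 + 5 + 13 + 14 + 14 = 73, so its missing entry is 95 − 73 = 22.
Row 3: 26 − 5 + 31 + 13 − 2 = 63, so its missing entry is 95 − 63 = 32.
Column 2: 2 + 31 + 32 + 11 − 7 = 69, so its missing entry is 95 − 69 = 26.
Row 5: 35 + 11 + 15 + 2 + 22 = 85, so its missing entry is 95 − 85 = 10.
Row 4: 18 + 26 + 25 + 8 + 14 = 91, so its missing entry is 95 − 91 = 4.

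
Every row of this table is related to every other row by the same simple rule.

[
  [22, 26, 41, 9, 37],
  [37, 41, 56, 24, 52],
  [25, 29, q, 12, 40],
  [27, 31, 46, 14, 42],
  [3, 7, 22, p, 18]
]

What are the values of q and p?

The difference between any two rows is the same in every column — this is an addition table with the headers hidden.
Row 3 minus row 1 is 25 − 22 = 3, so its entry in column 3 is 41 + 3 = 44.
Row 5 minus row 1 is 3 − 22 = -19, so its entry in column 4 is 9 + (-19) = -10.

q = 44, p = -10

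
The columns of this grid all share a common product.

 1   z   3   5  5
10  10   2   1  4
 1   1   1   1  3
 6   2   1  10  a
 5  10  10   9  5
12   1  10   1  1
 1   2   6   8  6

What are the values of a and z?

a = 2, z = 9

Columns 3 and 4 each multiply to 3600, so every column has product 3600.
Column 5: 5×4×3×5×1×6 = 1800, so the missing entry is 3600 ÷ 1800 = 2.
Column 2: 10×1×2×10×1×2 = 400, so the missing entry is 3600 ÷ 400 = 9.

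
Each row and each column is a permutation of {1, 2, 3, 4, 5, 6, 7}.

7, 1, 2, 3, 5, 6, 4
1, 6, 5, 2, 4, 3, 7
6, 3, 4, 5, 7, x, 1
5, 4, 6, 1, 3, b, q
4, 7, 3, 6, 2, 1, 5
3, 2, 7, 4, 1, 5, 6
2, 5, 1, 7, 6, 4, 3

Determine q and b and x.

At (row 3, col 6): row 3 already has {1, 3, 4, 5, 6, 7}, so the value is 2.
Cell (4,6): column 6 already has {1, 2, 3, 4, 5, 6} → 7.
At (row 4, col 7): row 4 already has {1, 3, 4, 5, 6, 7}, so the value is 2.

q = 2, b = 7, x = 2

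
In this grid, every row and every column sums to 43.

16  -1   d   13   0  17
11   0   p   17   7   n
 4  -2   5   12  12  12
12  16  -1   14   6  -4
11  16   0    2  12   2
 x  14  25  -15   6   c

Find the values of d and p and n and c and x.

The known cells in row 1 total 45, leaving 43 − 45 = -2 for the blank.
The known cells in column 3 total 27, leaving 43 − 27 = 16 for the blank.
The known cells in row 2 total 51, leaving 43 − 51 = -8 for the blank.
The known cells in column 6 total 19, leaving 43 − 19 = 24 for the blank.
The known cells in row 6 total 54, leaving 43 − 54 = -11 for the blank.

d = -2, p = 16, n = -8, c = 24, x = -11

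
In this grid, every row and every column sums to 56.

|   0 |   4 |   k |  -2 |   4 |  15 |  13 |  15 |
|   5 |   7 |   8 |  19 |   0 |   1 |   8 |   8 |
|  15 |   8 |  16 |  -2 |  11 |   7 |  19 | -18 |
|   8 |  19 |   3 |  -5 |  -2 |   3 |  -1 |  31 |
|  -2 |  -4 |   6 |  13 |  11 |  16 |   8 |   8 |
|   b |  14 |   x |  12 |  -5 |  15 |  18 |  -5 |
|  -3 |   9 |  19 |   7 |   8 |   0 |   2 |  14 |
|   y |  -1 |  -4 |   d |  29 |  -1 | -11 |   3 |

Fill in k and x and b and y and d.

The known cells in column 4 total 42, leaving 56 − 42 = 14 for the blank.
The known cells in row 8 total 29, leaving 56 − 29 = 27 for the blank.
The known cells in row 1 total 49, leaving 56 − 49 = 7 for the blank.
The known cells in column 1 total 50, leaving 56 − 50 = 6 for the blank.
The known cells in row 6 total 55, leaving 56 − 55 = 1 for the blank.

k = 7, x = 1, b = 6, y = 27, d = 14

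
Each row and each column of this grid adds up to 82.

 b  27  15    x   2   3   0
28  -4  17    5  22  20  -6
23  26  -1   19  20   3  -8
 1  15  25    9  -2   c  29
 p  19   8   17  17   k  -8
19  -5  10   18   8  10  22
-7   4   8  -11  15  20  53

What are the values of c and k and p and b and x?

Column 4: 5 + 19 + 9 + 17 + 18 − 11 = 57, so its missing entry is 82 − 57 = 25.
Row 1: 27 + 15 + 25 + 2 + 3 + 0 = 72, so its missing entry is 82 − 72 = 10.
Column 1: 10 + 28 + 23 + 1 + 19 − 7 = 74, so its missing entry is 82 − 74 = 8.
Row 5: 8 + 19 + 8 + 17 + 17 − 8 = 61, so its missing entry is 82 − 61 = 21.
Row 4: 1 + 15 + 25 + 9 − 2 + 29 = 77, so its missing entry is 82 − 77 = 5.

c = 5, k = 21, p = 8, b = 10, x = 25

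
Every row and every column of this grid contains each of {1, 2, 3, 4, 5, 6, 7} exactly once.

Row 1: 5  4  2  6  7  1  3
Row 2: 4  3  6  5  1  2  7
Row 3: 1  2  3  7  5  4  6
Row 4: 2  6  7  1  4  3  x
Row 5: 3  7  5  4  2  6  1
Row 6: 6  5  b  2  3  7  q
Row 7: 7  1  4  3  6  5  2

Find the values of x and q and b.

x = 5, q = 4, b = 1

At (row 6, col 3): column 3 already has {2, 3, 4, 5, 6, 7}, so the value is 1.
Cell (6,7): row 6 already has {1, 2, 3, 5, 6, 7} → 4.
For row 4, column 7: row 4 already has {1, 2, 3, 4, 6, 7}; that leaves 5.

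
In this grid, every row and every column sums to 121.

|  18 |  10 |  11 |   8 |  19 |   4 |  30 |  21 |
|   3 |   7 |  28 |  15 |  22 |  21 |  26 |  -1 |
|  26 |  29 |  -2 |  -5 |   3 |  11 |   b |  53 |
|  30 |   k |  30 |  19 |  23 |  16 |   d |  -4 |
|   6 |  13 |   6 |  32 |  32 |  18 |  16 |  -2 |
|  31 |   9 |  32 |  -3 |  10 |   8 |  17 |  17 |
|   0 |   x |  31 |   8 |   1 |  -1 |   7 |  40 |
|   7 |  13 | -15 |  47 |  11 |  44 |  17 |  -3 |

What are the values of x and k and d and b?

Row 7 has 0 + 31 + 8 + 1 − 1 + 7 + 40 = 86; the blank must be 121 − 86 = 35.
Column 2 has 10 + 7 + 29 + 13 + 9 + 35 + 13 = 116; the blank must be 121 − 116 = 5.
Row 3 has 26 + 29 − 2 − 5 + 3 + 11 + 53 = 115; the blank must be 121 − 115 = 6.
Row 4 has 30 + 5 + 30 + 19 + 23 + 16 − 4 = 119; the blank must be 121 − 119 = 2.

x = 35, k = 5, d = 2, b = 6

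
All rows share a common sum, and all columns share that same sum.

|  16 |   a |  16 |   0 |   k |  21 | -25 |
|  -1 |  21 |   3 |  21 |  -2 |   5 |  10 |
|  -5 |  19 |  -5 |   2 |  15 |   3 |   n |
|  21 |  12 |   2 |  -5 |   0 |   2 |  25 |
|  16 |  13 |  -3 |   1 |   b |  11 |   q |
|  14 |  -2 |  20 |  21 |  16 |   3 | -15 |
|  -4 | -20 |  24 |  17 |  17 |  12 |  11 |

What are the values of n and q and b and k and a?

Rows 2 and 4 both sum to 57, so that's the common total.
The known cells in column 2 total 43, leaving 57 − 43 = 14 for the blank.
The known cells in row 1 total 42, leaving 57 − 42 = 15 for the blank.
The known cells in column 5 total 61, leaving 57 − 61 = -4 for the blank.
The known cells in row 5 total 34, leaving 57 − 34 = 23 for the blank.
The known cells in row 3 total 29, leaving 57 − 29 = 28 for the blank.

n = 28, q = 23, b = -4, k = 15, a = 14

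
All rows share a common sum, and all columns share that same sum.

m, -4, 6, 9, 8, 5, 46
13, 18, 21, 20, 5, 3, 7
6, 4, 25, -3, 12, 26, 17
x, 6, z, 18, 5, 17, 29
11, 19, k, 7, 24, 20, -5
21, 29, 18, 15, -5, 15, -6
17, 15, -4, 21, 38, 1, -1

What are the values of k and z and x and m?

k = 11, z = 10, x = 2, m = 17

Rows 2 and 3 both sum to 87, so that's the common total.
The known cells in row 1 total 70, leaving 87 − 70 = 17 for the blank.
The known cells in row 5 total 76, leaving 87 − 76 = 11 for the blank.
The known cells in column 3 total 77, leaving 87 − 77 = 10 for the blank.
The known cells in row 4 total 85, leaving 87 − 85 = 2 for the blank.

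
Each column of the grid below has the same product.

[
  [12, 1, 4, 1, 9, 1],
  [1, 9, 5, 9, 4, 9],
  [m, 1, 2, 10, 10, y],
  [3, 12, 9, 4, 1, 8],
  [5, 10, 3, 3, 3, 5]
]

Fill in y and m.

Columns 2 and 4 each multiply to 1080, so every column has product 1080.
Column 6: 1×9×8×5 = 360, so the missing entry is 1080 ÷ 360 = 3.
Column 1: 12×1×3×5 = 180, so the missing entry is 1080 ÷ 180 = 6.

y = 3, m = 6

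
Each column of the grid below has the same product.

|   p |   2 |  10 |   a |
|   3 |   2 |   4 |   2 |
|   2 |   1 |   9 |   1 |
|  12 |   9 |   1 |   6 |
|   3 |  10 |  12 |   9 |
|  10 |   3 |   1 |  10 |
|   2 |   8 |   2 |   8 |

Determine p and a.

p = 2, a = 1

Columns 2 and 3 each multiply to 8640, so every column has product 8640.
Column 1: 3×2×12×3×10×2 = 4320, so the missing entry is 8640 ÷ 4320 = 2.
Column 4: 2×1×6×9×10×8 = 8640, so the missing entry is 8640 ÷ 8640 = 1.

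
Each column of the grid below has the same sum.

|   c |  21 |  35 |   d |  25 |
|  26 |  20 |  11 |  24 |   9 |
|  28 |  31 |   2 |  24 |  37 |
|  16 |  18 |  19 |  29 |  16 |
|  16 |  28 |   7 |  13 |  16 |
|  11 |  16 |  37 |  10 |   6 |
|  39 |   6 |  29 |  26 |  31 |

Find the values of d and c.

d = 14, c = 4

The complete columns each total 140.
Column 4 is missing 140 − 126 = 14 (since 24 + 24 + 29 + 13 + 10 + 26 = 126).
Column 1 is missing 140 − 136 = 4 (since 26 + 28 + 16 + 16 + 11 + 39 = 136).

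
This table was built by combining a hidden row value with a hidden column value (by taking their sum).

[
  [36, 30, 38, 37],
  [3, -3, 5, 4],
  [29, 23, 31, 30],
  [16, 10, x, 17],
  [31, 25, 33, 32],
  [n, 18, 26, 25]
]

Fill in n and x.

The difference between any two rows is the same in every column — this is an addition table with the headers hidden.
Row 6 minus row 1 is 18 − 30 = -12, so its entry in column 1 is 36 + (-12) = 24.
Row 4 minus row 1 is 10 − 30 = -20, so its entry in column 3 is 38 + (-20) = 18.

n = 24, x = 18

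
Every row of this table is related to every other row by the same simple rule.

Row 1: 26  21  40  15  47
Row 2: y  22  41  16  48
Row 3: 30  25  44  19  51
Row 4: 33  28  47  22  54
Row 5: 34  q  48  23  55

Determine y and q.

The difference between any two rows is the same in every column — this is an addition table with the headers hidden.
Row 2 minus row 1 is 16 − 15 = 1, so its entry in column 1 is 26 + 1 = 27.
Row 5 minus row 1 is 23 − 15 = 8, so its entry in column 2 is 21 + 8 = 29.

y = 27, q = 29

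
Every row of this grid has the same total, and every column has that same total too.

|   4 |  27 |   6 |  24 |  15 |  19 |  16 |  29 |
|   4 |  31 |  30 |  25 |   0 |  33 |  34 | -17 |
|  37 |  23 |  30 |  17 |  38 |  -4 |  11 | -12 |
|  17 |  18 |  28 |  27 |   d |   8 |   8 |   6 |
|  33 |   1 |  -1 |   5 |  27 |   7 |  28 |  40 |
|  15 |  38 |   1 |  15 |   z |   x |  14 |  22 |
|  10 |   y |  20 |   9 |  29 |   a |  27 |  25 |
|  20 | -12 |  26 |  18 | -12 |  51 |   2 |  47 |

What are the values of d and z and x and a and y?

d = 28, z = 15, x = 20, a = 6, y = 14

Rows 1 and 2 both sum to 140, so that's the common total.
Row 4: 17 + 18 + 28 + 27 + 8 + 8 + 6 = 112, so its missing entry is 140 − 112 = 28.
Column 2: 27 + 31 + 23 + 18 + 1 + 38 − 12 = 126, so its missing entry is 140 − 126 = 14.
Row 7: 10 + 14 + 20 + 9 + 29 + 27 + 25 = 134, so its missing entry is 140 − 134 = 6.
Column 6: 19 + 33 − 4 + 8 + 7 + 6 + 51 = 120, so its missing entry is 140 − 120 = 20.
Row 6: 15 + 38 + 1 + 15 + 20 + 14 + 22 = 125, so its missing entry is 140 − 125 = 15.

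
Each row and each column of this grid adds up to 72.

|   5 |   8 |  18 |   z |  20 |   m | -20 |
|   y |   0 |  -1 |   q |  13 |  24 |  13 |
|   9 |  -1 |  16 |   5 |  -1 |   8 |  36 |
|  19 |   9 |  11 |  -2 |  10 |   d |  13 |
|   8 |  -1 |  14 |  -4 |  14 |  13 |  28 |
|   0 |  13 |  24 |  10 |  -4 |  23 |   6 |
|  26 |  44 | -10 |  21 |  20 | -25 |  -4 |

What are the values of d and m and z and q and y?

d = 12, m = 17, z = 24, q = 18, y = 5

The known cells in column 1 total 67, leaving 72 − 67 = 5 for the blank.
The known cells in row 2 total 54, leaving 72 − 54 = 18 for the blank.
The known cells in column 4 total 48, leaving 72 − 48 = 24 for the blank.
The known cells in row 1 total 55, leaving 72 − 55 = 17 for the blank.
The known cells in row 4 total 60, leaving 72 − 60 = 12 for the blank.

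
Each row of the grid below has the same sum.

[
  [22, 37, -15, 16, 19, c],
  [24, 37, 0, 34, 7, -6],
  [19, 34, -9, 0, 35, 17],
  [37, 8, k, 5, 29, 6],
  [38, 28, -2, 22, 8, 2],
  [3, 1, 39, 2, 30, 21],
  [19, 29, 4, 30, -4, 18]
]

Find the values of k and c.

k = 11, c = 17

The complete rows each total 96.
Row 4 is missing 96 − 85 = 11 (since 37 + 8 + 5 + 29 + 6 = 85).
Row 1 is missing 96 − 79 = 17 (since 22 + 37 − 15 + 16 + 19 = 79).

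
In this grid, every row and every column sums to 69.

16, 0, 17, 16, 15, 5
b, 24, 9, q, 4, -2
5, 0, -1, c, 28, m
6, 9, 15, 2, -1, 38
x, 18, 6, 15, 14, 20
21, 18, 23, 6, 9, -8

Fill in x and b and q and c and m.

Row 5: 18 + 6 + 15 + 14 + 20 = 73, so its missing entry is 69 − 73 = -4.
Column 1: 16 + 5 + 6 − 4 + 21 = 44, so its missing entry is 69 − 44 = 25.
Column 6: 5 − 2 + 38 + 20 − 8 = 53, so its missing entry is 69 − 53 = 16.
Row 3: 5 + 0 − 1 + 28 + 16 = 48, so its missing entry is 69 − 48 = 21.
Row 2: 25 + 24 + 9 + 4 − 2 = 60, so its missing entry is 69 − 60 = 9.

x = -4, b = 25, q = 9, c = 21, m = 16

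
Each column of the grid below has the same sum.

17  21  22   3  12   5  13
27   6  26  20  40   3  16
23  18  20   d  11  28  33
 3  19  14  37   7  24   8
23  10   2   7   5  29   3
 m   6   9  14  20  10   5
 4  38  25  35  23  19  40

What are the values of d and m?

The complete columns each total 118.
Column 4 is missing 118 − 116 = 2 (since 3 + 20 + 37 + 7 + 14 + 35 = 116).
Column 1 is missing 118 − 97 = 21 (since 17 + 27 + 23 + 3 + 23 + 4 = 97).

d = 2, m = 21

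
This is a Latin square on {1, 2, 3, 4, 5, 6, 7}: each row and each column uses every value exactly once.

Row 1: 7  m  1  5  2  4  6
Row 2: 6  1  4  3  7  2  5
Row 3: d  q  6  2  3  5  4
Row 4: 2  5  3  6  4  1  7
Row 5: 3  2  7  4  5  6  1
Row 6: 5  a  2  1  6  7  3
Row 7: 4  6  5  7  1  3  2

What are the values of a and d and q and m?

For row 1, column 2: row 1 already has {1, 2, 4, 5, 6, 7}; that leaves 3.
At (row 6, col 2): row 6 already has {1, 2, 3, 5, 6, 7}, so the value is 4.
At (row 3, col 1): column 1 already has {2, 3, 4, 5, 6, 7}, so the value is 1.
At (row 3, col 2): row 3 already has {1, 2, 3, 4, 5, 6}, so the value is 7.

a = 4, d = 1, q = 7, m = 3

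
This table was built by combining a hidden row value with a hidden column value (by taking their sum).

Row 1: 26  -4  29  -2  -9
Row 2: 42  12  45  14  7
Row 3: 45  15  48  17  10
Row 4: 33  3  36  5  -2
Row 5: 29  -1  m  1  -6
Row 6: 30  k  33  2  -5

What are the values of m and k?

The difference between any two rows is the same in every column — this is an addition table with the headers hidden.
Row 5 minus row 1 is 29 − 26 = 3, so its entry in column 3 is 29 + 3 = 32.
Row 6 minus row 1 is 30 − 26 = 4, so its entry in column 2 is -4 + 4 = 0.

m = 32, k = 0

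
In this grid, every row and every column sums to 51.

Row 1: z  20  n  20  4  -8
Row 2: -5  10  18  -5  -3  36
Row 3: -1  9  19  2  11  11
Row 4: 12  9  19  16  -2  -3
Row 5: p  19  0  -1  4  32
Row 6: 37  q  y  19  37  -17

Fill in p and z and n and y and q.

Row 5 has 19 + 0 − 1 + 4 + 32 = 54; the blank must be 51 − 54 = -3.
Column 1 has -5 − 1 + 12 − 3 + 37 = 40; the blank must be 51 − 40 = 11.
Column 2 has 20 + 10 + 9 + 9 + 19 = 67; the blank must be 51 − 67 = -16.
Row 1 has 11 + 20 + 20 + 4 − 8 = 47; the blank must be 51 − 47 = 4.
Row 6 has 37 − 16 + 19 + 37 − 17 = 60; the blank must be 51 − 60 = -9.

p = -3, z = 11, n = 4, y = -9, q = -16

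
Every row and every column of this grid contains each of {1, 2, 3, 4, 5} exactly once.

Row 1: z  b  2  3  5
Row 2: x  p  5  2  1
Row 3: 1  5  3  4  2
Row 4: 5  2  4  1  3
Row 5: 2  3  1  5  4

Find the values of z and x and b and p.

For row 2, column 2: row 2 is missing {3, 4} and column 2 is missing {1, 4}; that leaves 4.
Cell (2,1): row 2 already has {1, 2, 4, 5} → 3.
For row 1, column 2: column 2 already has {2, 3, 4, 5}; that leaves 1.
For row 1, column 1: row 1 already has {1, 2, 3, 5}; that leaves 4.

z = 4, x = 3, b = 1, p = 4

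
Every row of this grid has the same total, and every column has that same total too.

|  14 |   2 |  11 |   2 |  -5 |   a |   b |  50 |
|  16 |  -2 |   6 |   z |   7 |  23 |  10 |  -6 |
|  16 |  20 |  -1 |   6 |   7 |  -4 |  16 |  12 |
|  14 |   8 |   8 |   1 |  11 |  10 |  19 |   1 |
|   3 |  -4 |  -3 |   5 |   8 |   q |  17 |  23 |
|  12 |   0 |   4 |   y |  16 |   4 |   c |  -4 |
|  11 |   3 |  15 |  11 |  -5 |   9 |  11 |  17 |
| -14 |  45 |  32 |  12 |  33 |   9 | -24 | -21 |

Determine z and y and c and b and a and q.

z = 18, y = 17, c = 23, b = 0, a = -2, q = 23

Rows 3 and 4 both sum to 72, so that's the common total.
The known cells in row 5 total 49, leaving 72 − 49 = 23 for the blank.
The known cells in column 6 total 74, leaving 72 − 74 = -2 for the blank.
The known cells in row 1 total 72, leaving 72 − 72 = 0 for the blank.
The known cells in column 7 total 49, leaving 72 − 49 = 23 for the blank.
The known cells in row 6 total 55, leaving 72 − 55 = 17 for the blank.
The known cells in row 2 total 54, leaving 72 − 54 = 18 for the blank.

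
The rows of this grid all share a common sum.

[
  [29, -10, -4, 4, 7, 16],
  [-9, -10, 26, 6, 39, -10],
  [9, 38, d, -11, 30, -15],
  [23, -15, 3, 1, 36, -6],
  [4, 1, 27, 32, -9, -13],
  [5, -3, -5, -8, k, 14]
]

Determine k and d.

The complete rows each total 42.
Row 6 is missing 42 − 3 = 39 (since 5 − 3 − 5 − 8 + 14 = 3).
Row 3 is missing 42 − 51 = -9 (since 9 + 38 − 11 + 30 − 15 = 51).

k = 39, d = -9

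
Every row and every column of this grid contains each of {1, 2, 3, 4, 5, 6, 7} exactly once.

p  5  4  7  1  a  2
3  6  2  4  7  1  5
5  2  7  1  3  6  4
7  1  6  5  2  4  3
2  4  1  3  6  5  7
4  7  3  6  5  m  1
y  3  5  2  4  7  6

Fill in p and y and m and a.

p = 6, y = 1, m = 2, a = 3

Cell (6,6): row 6 already has {1, 3, 4, 5, 6, 7} → 2.
At (row 7, col 1): row 7 already has {2, 3, 4, 5, 6, 7}, so the value is 1.
At (row 1, col 6): column 6 already has {1, 2, 4, 5, 6, 7}, so the value is 3.
At (row 1, col 1): row 1 already has {1, 2, 3, 4, 5, 7}, so the value is 6.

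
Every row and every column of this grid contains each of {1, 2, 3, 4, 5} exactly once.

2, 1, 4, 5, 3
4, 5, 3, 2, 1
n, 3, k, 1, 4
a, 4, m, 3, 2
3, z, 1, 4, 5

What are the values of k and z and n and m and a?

At (row 5, col 2): row 5 already has {1, 3, 4, 5}, so the value is 2.
At (row 3, col 1): row 3 is missing {2, 5} and column 1 is missing {1, 5}, so the value is 5.
Cell (4,1): column 1 already has {2, 3, 4, 5} → 1.
Cell (3,3): row 3 already has {1, 3, 4, 5} → 2.
For row 4, column 3: row 4 already has {1, 2, 3, 4}; that leaves 5.

k = 2, z = 2, n = 5, m = 5, a = 1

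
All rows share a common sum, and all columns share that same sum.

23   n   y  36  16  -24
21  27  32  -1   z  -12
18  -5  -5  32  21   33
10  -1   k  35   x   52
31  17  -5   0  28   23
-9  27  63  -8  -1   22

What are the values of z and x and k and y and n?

Rows 3 and 5 both sum to 94, so that's the common total.
The known cells in column 2 total 65, leaving 94 − 65 = 29 for the blank.
The known cells in row 2 total 67, leaving 94 − 67 = 27 for the blank.
The known cells in column 5 total 91, leaving 94 − 91 = 3 for the blank.
The known cells in row 1 total 80, leaving 94 − 80 = 14 for the blank.
The known cells in row 4 total 99, leaving 94 − 99 = -5 for the blank.

z = 27, x = 3, k = -5, y = 14, n = 29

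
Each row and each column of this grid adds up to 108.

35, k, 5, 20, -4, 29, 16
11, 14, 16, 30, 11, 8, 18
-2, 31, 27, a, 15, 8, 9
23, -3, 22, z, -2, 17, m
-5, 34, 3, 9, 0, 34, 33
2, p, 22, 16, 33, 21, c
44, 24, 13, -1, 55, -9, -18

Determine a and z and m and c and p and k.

a = 20, z = 14, m = 37, c = 13, p = 1, k = 7

Row 1 has 35 + 5 + 20 − 4 + 29 + 16 = 101; the blank must be 108 − 101 = 7.
Column 2 has 7 + 14 + 31 − 3 + 34 + 24 = 107; the blank must be 108 − 107 = 1.
Row 3 has -2 + 31 + 27 + 15 + 8 + 9 = 88; the blank must be 108 − 88 = 20.
Column 4 has 20 + 30 + 20 + 9 + 16 − 1 = 94; the blank must be 108 − 94 = 14.
Row 6 has 2 + 1 + 22 + 16 + 33 + 21 = 95; the blank must be 108 − 95 = 13.
Row 4 has 23 − 3 + 22 + 14 − 2 + 17 = 71; the blank must be 108 − 71 = 37.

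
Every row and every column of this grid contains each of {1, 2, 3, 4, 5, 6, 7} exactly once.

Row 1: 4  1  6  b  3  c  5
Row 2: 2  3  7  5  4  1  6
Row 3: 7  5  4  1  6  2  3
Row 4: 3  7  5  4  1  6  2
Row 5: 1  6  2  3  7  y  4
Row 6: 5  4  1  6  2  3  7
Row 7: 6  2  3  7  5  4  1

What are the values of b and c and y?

At (row 5, col 6): row 5 already has {1, 2, 3, 4, 6, 7}, so the value is 5.
At (row 1, col 4): column 4 already has {1, 3, 4, 5, 6, 7}, so the value is 2.
Cell (1,6): row 1 already has {1, 2, 3, 4, 5, 6} → 7.

b = 2, c = 7, y = 5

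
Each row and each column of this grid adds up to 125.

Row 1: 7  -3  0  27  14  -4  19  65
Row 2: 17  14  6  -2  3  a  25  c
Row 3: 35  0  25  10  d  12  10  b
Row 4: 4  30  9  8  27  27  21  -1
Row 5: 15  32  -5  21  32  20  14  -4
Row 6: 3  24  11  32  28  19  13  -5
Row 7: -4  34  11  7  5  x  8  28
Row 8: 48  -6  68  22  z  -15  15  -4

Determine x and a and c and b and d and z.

x = 36, a = 30, c = 32, b = 14, d = 19, z = -3

Row 8 has 48 − 6 + 68 + 22 − 15 + 15 − 4 = 128; the blank must be 125 − 128 = -3.
Column 5 has 14 + 3 + 27 + 32 + 28 + 5 − 3 = 106; the blank must be 125 − 106 = 19.
Row 3 has 35 + 0 + 25 + 10 + 19 + 12 + 10 = 111; the blank must be 125 − 111 = 14.
Row 7 has -4 + 34 + 11 + 7 + 5 + 8 + 28 = 89; the blank must be 125 − 89 = 36.
Column 6 has -4 + 12 + 27 + 20 + 19 + 36 − 15 = 95; the blank must be 125 − 95 = 30.
Row 2 has 17 + 14 + 6 − 2 + 3 + 30 + 25 = 93; the blank must be 125 − 93 = 32.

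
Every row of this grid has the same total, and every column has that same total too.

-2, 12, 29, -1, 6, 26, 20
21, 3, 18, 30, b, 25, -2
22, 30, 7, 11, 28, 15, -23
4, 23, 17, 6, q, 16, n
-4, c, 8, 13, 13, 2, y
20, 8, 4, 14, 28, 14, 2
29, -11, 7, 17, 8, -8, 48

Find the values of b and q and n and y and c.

Rows 1 and 3 both sum to 90, so that's the common total.
The known cells in row 2 total 95, leaving 90 − 95 = -5 for the blank.
The known cells in column 5 total 78, leaving 90 − 78 = 12 for the blank.
The known cells in row 4 total 78, leaving 90 − 78 = 12 for the blank.
The known cells in column 7 total 57, leaving 90 − 57 = 33 for the blank.
The known cells in row 5 total 65, leaving 90 − 65 = 25 for the blank.

b = -5, q = 12, n = 12, y = 33, c = 25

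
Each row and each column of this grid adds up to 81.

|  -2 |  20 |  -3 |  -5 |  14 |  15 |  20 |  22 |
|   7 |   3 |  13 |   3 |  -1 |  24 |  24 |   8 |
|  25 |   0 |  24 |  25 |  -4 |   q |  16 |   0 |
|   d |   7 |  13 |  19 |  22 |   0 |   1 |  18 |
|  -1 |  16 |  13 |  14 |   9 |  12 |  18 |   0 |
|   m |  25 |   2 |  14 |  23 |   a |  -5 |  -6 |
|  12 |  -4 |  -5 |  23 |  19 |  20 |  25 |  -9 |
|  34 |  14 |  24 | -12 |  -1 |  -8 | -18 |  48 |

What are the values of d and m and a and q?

Row 3 has 25 + 0 + 24 + 25 − 4 + 16 + 0 = 86; the blank must be 81 − 86 = -5.
Column 6 has 15 + 24 − 5 + 0 + 12 + 20 − 8 = 58; the blank must be 81 − 58 = 23.
Row 6 has 25 + 2 + 14 + 23 + 23 − 5 − 6 = 76; the blank must be 81 − 76 = 5.
Row 4 has 7 + 13 + 19 + 22 + 0 + 1 + 18 = 80; the blank must be 81 − 80 = 1.

d = 1, m = 5, a = 23, q = -5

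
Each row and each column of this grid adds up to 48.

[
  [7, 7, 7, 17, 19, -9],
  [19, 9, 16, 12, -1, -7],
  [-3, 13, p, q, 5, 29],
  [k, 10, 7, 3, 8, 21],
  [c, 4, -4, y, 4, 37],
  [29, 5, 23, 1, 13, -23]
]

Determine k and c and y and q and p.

k = -1, c = -3, y = 10, q = 5, p = -1

Row 4: 10 + 7 + 3 + 8 + 21 = 49, so its missing entry is 48 − 49 = -1.
Column 1: 7 + 19 − 3 − 1 + 29 = 51, so its missing entry is 48 − 51 = -3.
Row 5: -3 + 4 − 4 + 4 + 37 = 38, so its missing entry is 48 − 38 = 10.
Column 4: 17 + 12 + 3 + 10 + 1 = 43, so its missing entry is 48 − 43 = 5.
Row 3: -3 + 13 + 5 + 5 + 29 = 49, so its missing entry is 48 − 49 = -1.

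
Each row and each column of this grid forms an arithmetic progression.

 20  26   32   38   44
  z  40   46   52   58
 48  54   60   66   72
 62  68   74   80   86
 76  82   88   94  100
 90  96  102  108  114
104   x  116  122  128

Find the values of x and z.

Along each row the entries change by 6 per step; down each column they change by 14.
Row 7: from 104 at column 1, stepping by 6 to column 2 gives 110.
Row 2: from 40 at column 2, stepping by 6 to column 1 gives 34.

x = 110, z = 34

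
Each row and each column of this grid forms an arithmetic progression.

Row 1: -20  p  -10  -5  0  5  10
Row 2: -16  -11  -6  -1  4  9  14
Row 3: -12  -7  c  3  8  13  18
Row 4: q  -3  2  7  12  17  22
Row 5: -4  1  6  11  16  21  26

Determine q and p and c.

q = -8, p = -15, c = -2

Along each row the entries change by 5 per step; down each column they change by 4.
Row 4: from -3 at column 2, stepping by 5 to column 1 gives -8.
Row 1: from -20 at column 1, stepping by 5 to column 2 gives -15.
Row 3: from -12 at column 1, stepping by 5 to column 3 gives -2.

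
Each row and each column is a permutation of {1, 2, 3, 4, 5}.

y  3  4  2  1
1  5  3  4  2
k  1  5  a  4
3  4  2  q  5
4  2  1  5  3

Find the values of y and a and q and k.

Cell (4,4): row 4 already has {2, 3, 4, 5} → 1.
For row 3, column 4: column 4 already has {1, 2, 4, 5}; that leaves 3.
At (row 3, col 1): row 3 already has {1, 3, 4, 5}, so the value is 2.
For row 1, column 1: row 1 already has {1, 2, 3, 4}; that leaves 5.

y = 5, a = 3, q = 1, k = 2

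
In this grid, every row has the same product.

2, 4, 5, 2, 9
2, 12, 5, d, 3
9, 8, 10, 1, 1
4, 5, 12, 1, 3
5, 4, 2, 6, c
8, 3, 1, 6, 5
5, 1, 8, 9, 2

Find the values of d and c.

d = 2, c = 3

Rows 3 and 6 each multiply to 720, so every row has product 720.
Row 2: 2×12×5×3 = 360, so the missing entry is 720 ÷ 360 = 2.
Row 5: 5×4×2×6 = 240, so the missing entry is 720 ÷ 240 = 3.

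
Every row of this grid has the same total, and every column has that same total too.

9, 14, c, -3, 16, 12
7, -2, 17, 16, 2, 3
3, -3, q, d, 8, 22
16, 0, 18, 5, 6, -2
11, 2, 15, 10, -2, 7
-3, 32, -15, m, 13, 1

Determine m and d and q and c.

m = 15, d = 0, q = 13, c = -5

Rows 2 and 4 both sum to 43, so that's the common total.
The known cells in row 6 total 28, leaving 43 − 28 = 15 for the blank.
The known cells in row 1 total 48, leaving 43 − 48 = -5 for the blank.
The known cells in column 4 total 43, leaving 43 − 43 = 0 for the blank.
The known cells in row 3 total 30, leaving 43 − 30 = 13 for the blank.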